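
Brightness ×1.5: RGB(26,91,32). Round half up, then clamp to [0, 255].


Multiply each channel by 1.5, round half up, clamp to [0, 255]
R: 26×1.5 = 39
G: 91×1.5 = 136.5 → round → 137
B: 32×1.5 = 48
= RGB(39, 137, 48)


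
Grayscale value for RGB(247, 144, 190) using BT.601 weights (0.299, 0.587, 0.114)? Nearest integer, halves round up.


Gray = 0.299×R + 0.587×G + 0.114×B
Gray = 0.299×247 + 0.587×144 + 0.114×190
Gray = 73.853 + 84.528 + 21.660
Gray = 180.041 → round half up → 180
Gray = 180


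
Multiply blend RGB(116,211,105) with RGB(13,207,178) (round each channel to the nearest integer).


Multiply: C = A×B/255, rounded to nearest integer
R: 116×13/255 = 1508/255 ≈ 5.914 → 6
G: 211×207/255 = 43677/255 ≈ 171.282 → 171
B: 105×178/255 = 18690/255 ≈ 73.294 → 73
= RGB(6, 171, 73)


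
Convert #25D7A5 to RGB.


25 → 37 (R)
D7 → 215 (G)
A5 → 165 (B)
= RGB(37, 215, 165)


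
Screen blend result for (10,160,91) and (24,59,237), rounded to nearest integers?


Screen: C = 255 - (255-A)×(255-B)/255, rounded to nearest integer
R: 255 - (255-10)×(255-24)/255 = 255 - 56595/255 ≈ 255 - 221.941 = 33.059 → 33
G: 255 - (255-160)×(255-59)/255 = 255 - 18620/255 ≈ 255 - 73.020 = 181.980 → 182
B: 255 - (255-91)×(255-237)/255 = 255 - 2952/255 ≈ 255 - 11.576 = 243.424 → 243
= RGB(33, 182, 243)


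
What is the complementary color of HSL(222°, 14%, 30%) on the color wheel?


Complement = opposite side of color wheel = hue + 180°
H' = (222 + 180) mod 360 = 42°
S and L unchanged.
= HSL(42°, 14%, 30%)


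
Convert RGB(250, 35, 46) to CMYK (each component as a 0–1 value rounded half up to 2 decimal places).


R'=250/255≈0.9804, G'=35/255≈0.1373, B'=46/255≈0.1804
K = 1 - max(R',G',B') = 1 - 250/255 = 5/255 = 0.01960… → 0.02
(1-R'-K)/(1-K) simplifies to (max-R)/max with max = 250:
C = (250-250)/250 = 0/250 = 0 → 0.00
M = (250-35)/250 = 215/250 = 0.86 → 0.86
Y = (250-46)/250 = 204/250 = 0.816 → 0.82
= CMYK(0.00, 0.86, 0.82, 0.02)


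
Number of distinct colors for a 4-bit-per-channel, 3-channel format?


Total bits = 4 bits/channel × 3 channels = 12 bits
Distinct colors = 2^12
= 4,096 colors


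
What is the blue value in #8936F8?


Color: #8936F8
R = 89 = 137
G = 36 = 54
B = F8 = 248
Blue = 248


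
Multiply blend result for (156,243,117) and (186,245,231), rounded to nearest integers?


Multiply: C = A×B/255, rounded to nearest integer
R: 156×186/255 = 29016/255 ≈ 113.788 → 114
G: 243×245/255 = 59535/255 ≈ 233.471 → 233
B: 117×231/255 = 27027/255 ≈ 105.988 → 106
= RGB(114, 233, 106)


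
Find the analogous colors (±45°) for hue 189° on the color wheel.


Base hue: 189°
Left analog: (189 - 45) mod 360 = 144°
Right analog: (189 + 45) mod 360 = 234°
Analogous hues = 144° and 234°


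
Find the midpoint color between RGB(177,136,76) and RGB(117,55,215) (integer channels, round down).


Midpoint: each channel = ⌊(C₁+C₂)/2⌋
R: ⌊(177+117)/2⌋ = 147
G: ⌊(136+55)/2⌋ = 95
B: ⌊(76+215)/2⌋ = 145
= RGB(147, 95, 145)


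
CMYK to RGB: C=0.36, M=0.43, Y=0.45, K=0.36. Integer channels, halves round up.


R = 255 × (1-C) × (1-K) = 255 × 0.64 × 0.64 = 104.448 → 104
G = 255 × (1-M) × (1-K) = 255 × 0.57 × 0.64 = 93.024 → 93
B = 255 × (1-Y) × (1-K) = 255 × 0.55 × 0.64 = 89.76 → 90
= RGB(104, 93, 90)


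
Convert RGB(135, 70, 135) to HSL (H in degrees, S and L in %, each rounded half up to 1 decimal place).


Normalize: R'=135/255≈0.5294, G'=70/255≈0.2745, B'=135/255≈0.5294
Max=135/255, Min=70/255, Δ=Max-Min=65/255
L = (Max+Min)/2 = (135+70)/510 = 205/510 = 0.40196… → L = 40.2%
L ≤ 0.5 → S = Δ/(Max+Min) = 65/(135+70) = 65/205 = 0.31707… → S = 31.7%
(the 1/255 factors cancel in S and H, so raw channel differences can be used)
Max is R' → H = 60 × (((G-B)/Δ) mod 6) = 60 × (((70-135)/65) mod 6)
  (-65)/65 = -1; negative, so add 6 → 5
  H = 60 × 5 = 300° → H = 300.0°
= HSL(300.0°, 31.7%, 40.2%)


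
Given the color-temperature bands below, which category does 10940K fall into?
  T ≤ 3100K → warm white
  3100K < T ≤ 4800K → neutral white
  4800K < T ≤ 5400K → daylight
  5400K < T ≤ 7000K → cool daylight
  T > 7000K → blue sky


Temperature: 10940K
10940K > 7000K → blue sky
Classification: blue sky


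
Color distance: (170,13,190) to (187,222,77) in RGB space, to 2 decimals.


d = √[(R₁-R₂)² + (G₁-G₂)² + (B₁-B₂)²]
d = √[(170-187)² + (13-222)² + (190-77)²]
d = √[289 + 43681 + 12769]
d = √56739
d ≈ 238.20


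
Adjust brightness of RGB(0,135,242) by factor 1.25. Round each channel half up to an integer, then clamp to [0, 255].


Multiply each channel by 1.25, round half up, clamp to [0, 255]
R: 0×1.25 = 0
G: 135×1.25 = 168.75 → round → 169
B: 242×1.25 = 302.5 → round → 303 → clamp → 255
= RGB(0, 169, 255)


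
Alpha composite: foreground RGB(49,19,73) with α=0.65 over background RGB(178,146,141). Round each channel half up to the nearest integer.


C = α×F + (1-α)×B, with 1-α = 0.35
R: 0.65×49 + 0.35×178 = 31.85 + 62.30 = 94.15 → 94
G: 0.65×19 + 0.35×146 = 12.35 + 51.10 = 63.45 → 63
B: 0.65×73 + 0.35×141 = 47.45 + 49.35 = 96.80 → 97
= RGB(94, 63, 97)


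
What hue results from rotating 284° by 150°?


New hue = (H + rotation) mod 360
New hue = (284 + 150) mod 360
= 434 mod 360
= 74°


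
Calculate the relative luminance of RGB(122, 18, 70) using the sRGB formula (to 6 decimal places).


Linearize each channel (sRGB transfer function): c = v/255; c_lin = c/12.92 if c ≤ 0.04045, else ((c+0.055)/1.055)^2.4
  R: 122/255 ≈ 0.478431 > 0.04045 → ((0.478431+0.055)/1.055)^2.4 ≈ 0.194618
  G: 18/255 ≈ 0.070588 > 0.04045 → ((0.070588+0.055)/1.055)^2.4 ≈ 0.006049
  B: 70/255 ≈ 0.274510 > 0.04045 → ((0.274510+0.055)/1.055)^2.4 ≈ 0.061246
R_lin = 0.194618, G_lin = 0.006049, B_lin = 0.061246
L = 0.2126×R + 0.7152×G + 0.0722×B
L = 0.2126×0.194618 + 0.7152×0.006049 + 0.0722×0.061246
L ≈ 0.050124


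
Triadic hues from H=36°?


Triadic: equally spaced at 120° intervals
H1 = 36°
H2 = (36 + 120) mod 360 = 156°
H3 = (36 + 240) mod 360 = 276°
Triadic = 36°, 156°, 276°


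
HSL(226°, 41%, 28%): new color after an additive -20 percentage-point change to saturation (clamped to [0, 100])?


Original S = 41%
Adjustment = -20 percentage points
New S = 41 + (-20) = 21
Clamp to [0, 100] → 21
= HSL(226°, 21%, 28%)


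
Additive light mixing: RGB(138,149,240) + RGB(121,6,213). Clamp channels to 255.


Additive: each channel = min(255, C₁+C₂)
R: 138+121 = 259 → 255
G: 149+6 = 155 → 155
B: 240+213 = 453 → 255
= RGB(255, 155, 255)


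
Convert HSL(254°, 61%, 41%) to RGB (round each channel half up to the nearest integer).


H=254°, S=0.61, L=0.41
C = (1-|2L-1|)×S = (1-|-0.18|)×0.61 = 0.5002
H' = H/60 = 254/60 ≈ 4.2333; X = C×(1-|H' mod 2 - 1|) ≈ 0.1167
m = L - C/2 = 0.41 - 0.2501 = 0.1599
Sector ⌊H'⌋ = 4 → (R',G',B') = (≈0.1167, 0.0, 0.5002)
RGB = ((R'+m)×255, (G'+m)×255, (B'+m)×255) = (70.5364, 40.7745, 168.3255)
Round half up → RGB(71, 41, 168)


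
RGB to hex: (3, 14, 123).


R = 3 → 03 (hex)
G = 14 → 0E (hex)
B = 123 → 7B (hex)
Hex = #030E7B


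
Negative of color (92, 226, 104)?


Invert: (255-R, 255-G, 255-B)
R: 255-92 = 163
G: 255-226 = 29
B: 255-104 = 151
= RGB(163, 29, 151)


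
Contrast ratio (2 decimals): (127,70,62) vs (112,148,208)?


Linearize each sRGB channel c=v/255: c/12.92 if c ≤ 0.04045 else ((c+0.055)/1.055)^2.4
L = 0.2126×R_lin + 0.7152×G_lin + 0.0722×B_lin
Color 1 (127,70,62):
  R=127: 127/255≈0.4980 > 0.04045 → ((0.4980+0.055)/1.055)^2.4 ≈ 0.21223
  G=70: 70/255≈0.2745 > 0.04045 → ((0.2745+0.055)/1.055)^2.4 ≈ 0.06125
  B=62: 62/255≈0.2431 > 0.04045 → ((0.2431+0.055)/1.055)^2.4 ≈ 0.04817
  L1 = 0.2126×0.21223 + 0.7152×0.06125 + 0.0722×0.04817 ≈ 0.09240
Color 2 (112,148,208):
  R=112: 112/255≈0.4392 > 0.04045 → ((0.4392+0.055)/1.055)^2.4 ≈ 0.16203
  G=148: 148/255≈0.5804 > 0.04045 → ((0.5804+0.055)/1.055)^2.4 ≈ 0.29614
  B=208: 208/255≈0.8157 > 0.04045 → ((0.8157+0.055)/1.055)^2.4 ≈ 0.63076
  L2 = 0.2126×0.16203 + 0.7152×0.29614 + 0.0722×0.63076 ≈ 0.29179
Lighter = 0.29179, Darker = 0.09240
Ratio = (L_lighter + 0.05) / (L_darker + 0.05)
Ratio = (0.29179 + 0.05) / (0.09240 + 0.05) = 0.34179 / 0.14240 ≈ 2.4002
Ratio ≈ 2.40:1


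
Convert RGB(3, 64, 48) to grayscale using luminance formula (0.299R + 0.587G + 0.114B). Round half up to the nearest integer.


Gray = 0.299×R + 0.587×G + 0.114×B
Gray = 0.299×3 + 0.587×64 + 0.114×48
Gray = 0.897 + 37.568 + 5.472
Gray = 43.937 → round half up → 44
Gray = 44


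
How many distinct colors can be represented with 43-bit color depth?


Colors = 2^bits = 2^43
= 8,796,093,022,208 colors


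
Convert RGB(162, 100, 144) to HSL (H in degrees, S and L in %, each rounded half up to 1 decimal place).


Normalize: R'=162/255≈0.6353, G'=100/255≈0.3922, B'=144/255≈0.5647
Max=162/255, Min=100/255, Δ=Max-Min=62/255
L = (Max+Min)/2 = (162+100)/510 = 262/510 = 0.51372… → L = 51.4%
L > 0.5 → S = Δ/(2-Max-Min) = 62/(510-162-100) = 62/248 = 0.25 → S = 25.0%
(the 1/255 factors cancel in S and H, so raw channel differences can be used)
Max is R' → H = 60 × (((G-B)/Δ) mod 6) = 60 × (((100-144)/62) mod 6)
  (-44)/62 = -0.7096…; negative, so add 6 → 5.2903…
  H = 60 × 5.2903… = 317.419…° → H = 317.4°
= HSL(317.4°, 25.0%, 51.4%)


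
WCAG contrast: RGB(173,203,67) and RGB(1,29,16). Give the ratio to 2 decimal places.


Linearize each sRGB channel c=v/255: c/12.92 if c ≤ 0.04045 else ((c+0.055)/1.055)^2.4
L = 0.2126×R_lin + 0.7152×G_lin + 0.0722×B_lin
Color 1 (173,203,67):
  R=173: 173/255≈0.6784 > 0.04045 → ((0.6784+0.055)/1.055)^2.4 ≈ 0.41789
  G=203: 203/255≈0.7961 > 0.04045 → ((0.7961+0.055)/1.055)^2.4 ≈ 0.59720
  B=67: 67/255≈0.2627 > 0.04045 → ((0.2627+0.055)/1.055)^2.4 ≈ 0.05613
  L1 = 0.2126×0.41789 + 0.7152×0.59720 + 0.0722×0.05613 ≈ 0.52001
Color 2 (1,29,16):
  R=1: 1/255≈0.0039 ≤ 0.04045 → 0.0039/12.92 ≈ 0.00030
  G=29: 29/255≈0.1137 > 0.04045 → ((0.1137+0.055)/1.055)^2.4 ≈ 0.01229
  B=16: 16/255≈0.0627 > 0.04045 → ((0.0627+0.055)/1.055)^2.4 ≈ 0.00518
  L2 = 0.2126×0.00030 + 0.7152×0.01229 + 0.0722×0.00518 ≈ 0.00923
Lighter = 0.52001, Darker = 0.00923
Ratio = (L_lighter + 0.05) / (L_darker + 0.05)
Ratio = (0.52001 + 0.05) / (0.00923 + 0.05) = 0.57001 / 0.05923 ≈ 9.6244
Ratio ≈ 9.62:1


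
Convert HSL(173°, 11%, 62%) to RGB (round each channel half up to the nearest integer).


H=173°, S=0.11, L=0.62
C = (1-|2L-1|)×S = (1-|0.24|)×0.11 = 0.0836
H' = H/60 = 173/60 ≈ 2.8833; X = C×(1-|H' mod 2 - 1|) ≈ 0.0738
m = L - C/2 = 0.62 - 0.0418 = 0.5782
Sector ⌊H'⌋ = 2 → (R',G',B') = (0.0, 0.0836, ≈0.0738)
RGB = ((R'+m)×255, (G'+m)×255, (B'+m)×255) = (147.441, 168.759, 166.2719)
Round half up → RGB(147, 169, 166)


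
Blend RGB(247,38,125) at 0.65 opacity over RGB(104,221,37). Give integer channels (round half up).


C = α×F + (1-α)×B, with 1-α = 0.35
R: 0.65×247 + 0.35×104 = 160.55 + 36.40 = 196.95 → 197
G: 0.65×38 + 0.35×221 = 24.70 + 77.35 = 102.05 → 102
B: 0.65×125 + 0.35×37 = 81.25 + 12.95 = 94.20 → 94
= RGB(197, 102, 94)


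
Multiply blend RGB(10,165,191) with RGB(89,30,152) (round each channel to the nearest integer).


Multiply: C = A×B/255, rounded to nearest integer
R: 10×89/255 = 890/255 ≈ 3.490 → 3
G: 165×30/255 = 4950/255 ≈ 19.412 → 19
B: 191×152/255 = 29032/255 ≈ 113.851 → 114
= RGB(3, 19, 114)


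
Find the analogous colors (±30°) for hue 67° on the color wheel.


Base hue: 67°
Left analog: (67 - 30) mod 360 = 37°
Right analog: (67 + 30) mod 360 = 97°
Analogous hues = 37° and 97°


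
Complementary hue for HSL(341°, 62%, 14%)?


Complement = opposite side of color wheel = hue + 180°
H' = (341 + 180) mod 360 = 161°
S and L unchanged.
= HSL(161°, 62%, 14%)


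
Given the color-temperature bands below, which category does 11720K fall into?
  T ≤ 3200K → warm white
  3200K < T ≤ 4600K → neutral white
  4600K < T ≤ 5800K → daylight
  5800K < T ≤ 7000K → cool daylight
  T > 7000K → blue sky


Temperature: 11720K
11720K > 7000K → blue sky
Classification: blue sky


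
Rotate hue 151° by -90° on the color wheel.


New hue = (H + rotation) mod 360
New hue = (151 -90) mod 360
= 61 mod 360
= 61°


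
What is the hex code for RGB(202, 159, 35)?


R = 202 → CA (hex)
G = 159 → 9F (hex)
B = 35 → 23 (hex)
Hex = #CA9F23


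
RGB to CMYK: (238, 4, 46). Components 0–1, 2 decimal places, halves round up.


R'=238/255≈0.9333, G'=4/255≈0.0157, B'=46/255≈0.1804
K = 1 - max(R',G',B') = 1 - 238/255 = 17/255 = 0.06666… → 0.07
(1-R'-K)/(1-K) simplifies to (max-R)/max with max = 238:
C = (238-238)/238 = 0/238 = 0 → 0.00
M = (238-4)/238 = 234/238 = 0.98319… → 0.98
Y = (238-46)/238 = 192/238 = 0.80672… → 0.81
= CMYK(0.00, 0.98, 0.81, 0.07)


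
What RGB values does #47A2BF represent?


47 → 71 (R)
A2 → 162 (G)
BF → 191 (B)
= RGB(71, 162, 191)


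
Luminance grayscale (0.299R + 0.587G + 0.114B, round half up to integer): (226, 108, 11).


Gray = 0.299×R + 0.587×G + 0.114×B
Gray = 0.299×226 + 0.587×108 + 0.114×11
Gray = 67.574 + 63.396 + 1.254
Gray = 132.224 → round half up → 132
Gray = 132


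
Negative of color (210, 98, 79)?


Invert: (255-R, 255-G, 255-B)
R: 255-210 = 45
G: 255-98 = 157
B: 255-79 = 176
= RGB(45, 157, 176)


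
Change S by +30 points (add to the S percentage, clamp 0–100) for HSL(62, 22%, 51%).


Original S = 22%
Adjustment = +30 percentage points
New S = 22 + (30) = 52
Clamp to [0, 100] → 52
= HSL(62°, 52%, 51%)


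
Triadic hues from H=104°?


Triadic: equally spaced at 120° intervals
H1 = 104°
H2 = (104 + 120) mod 360 = 224°
H3 = (104 + 240) mod 360 = 344°
Triadic = 104°, 224°, 344°


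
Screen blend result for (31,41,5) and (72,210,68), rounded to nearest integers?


Screen: C = 255 - (255-A)×(255-B)/255, rounded to nearest integer
R: 255 - (255-31)×(255-72)/255 = 255 - 40992/255 ≈ 255 - 160.753 = 94.247 → 94
G: 255 - (255-41)×(255-210)/255 = 255 - 9630/255 ≈ 255 - 37.765 = 217.235 → 217
B: 255 - (255-5)×(255-68)/255 = 255 - 46750/255 ≈ 255 - 183.333 = 71.667 → 72
= RGB(94, 217, 72)


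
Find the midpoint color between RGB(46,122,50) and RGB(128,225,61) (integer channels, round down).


Midpoint: each channel = ⌊(C₁+C₂)/2⌋
R: ⌊(46+128)/2⌋ = 87
G: ⌊(122+225)/2⌋ = 173
B: ⌊(50+61)/2⌋ = 55
= RGB(87, 173, 55)


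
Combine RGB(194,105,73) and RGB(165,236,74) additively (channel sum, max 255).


Additive: each channel = min(255, C₁+C₂)
R: 194+165 = 359 → 255
G: 105+236 = 341 → 255
B: 73+74 = 147 → 147
= RGB(255, 255, 147)


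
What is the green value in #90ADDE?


Color: #90ADDE
R = 90 = 144
G = AD = 173
B = DE = 222
Green = 173


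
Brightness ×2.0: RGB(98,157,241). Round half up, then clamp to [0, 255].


Multiply each channel by 2.0, round half up, clamp to [0, 255]
R: 98×2.0 = 196
G: 157×2.0 = 314 → clamp → 255
B: 241×2.0 = 482 → clamp → 255
= RGB(196, 255, 255)


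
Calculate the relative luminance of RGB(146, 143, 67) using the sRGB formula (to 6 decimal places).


Linearize each channel (sRGB transfer function): c = v/255; c_lin = c/12.92 if c ≤ 0.04045, else ((c+0.055)/1.055)^2.4
  R: 146/255 ≈ 0.572549 > 0.04045 → ((0.572549+0.055)/1.055)^2.4 ≈ 0.287441
  G: 143/255 ≈ 0.560784 > 0.04045 → ((0.560784+0.055)/1.055)^2.4 ≈ 0.274677
  B: 67/255 ≈ 0.262745 > 0.04045 → ((0.262745+0.055)/1.055)^2.4 ≈ 0.056128
R_lin = 0.287441, G_lin = 0.274677, B_lin = 0.056128
L = 0.2126×R + 0.7152×G + 0.0722×B
L = 0.2126×0.287441 + 0.7152×0.274677 + 0.0722×0.056128
L ≈ 0.261612


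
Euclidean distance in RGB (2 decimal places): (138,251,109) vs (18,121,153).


d = √[(R₁-R₂)² + (G₁-G₂)² + (B₁-B₂)²]
d = √[(138-18)² + (251-121)² + (109-153)²]
d = √[14400 + 16900 + 1936]
d = √33236
d ≈ 182.31


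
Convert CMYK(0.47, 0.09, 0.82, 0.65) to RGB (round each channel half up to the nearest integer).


R = 255 × (1-C) × (1-K) = 255 × 0.53 × 0.35 = 47.3025 → 47
G = 255 × (1-M) × (1-K) = 255 × 0.91 × 0.35 = 81.2175 → 81
B = 255 × (1-Y) × (1-K) = 255 × 0.18 × 0.35 = 16.065 → 16
= RGB(47, 81, 16)


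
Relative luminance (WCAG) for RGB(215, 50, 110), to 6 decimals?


Linearize each channel (sRGB transfer function): c = v/255; c_lin = c/12.92 if c ≤ 0.04045, else ((c+0.055)/1.055)^2.4
  R: 215/255 ≈ 0.843137 > 0.04045 → ((0.843137+0.055)/1.055)^2.4 ≈ 0.679542
  G: 50/255 ≈ 0.196078 > 0.04045 → ((0.196078+0.055)/1.055)^2.4 ≈ 0.031896
  B: 110/255 ≈ 0.431373 > 0.04045 → ((0.431373+0.055)/1.055)^2.4 ≈ 0.155926
R_lin = 0.679542, G_lin = 0.031896, B_lin = 0.155926
L = 0.2126×R + 0.7152×G + 0.0722×B
L = 0.2126×0.679542 + 0.7152×0.031896 + 0.0722×0.155926
L ≈ 0.178541


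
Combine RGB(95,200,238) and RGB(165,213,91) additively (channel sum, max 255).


Additive: each channel = min(255, C₁+C₂)
R: 95+165 = 260 → 255
G: 200+213 = 413 → 255
B: 238+91 = 329 → 255
= RGB(255, 255, 255)


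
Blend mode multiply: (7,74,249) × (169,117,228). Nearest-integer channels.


Multiply: C = A×B/255, rounded to nearest integer
R: 7×169/255 = 1183/255 ≈ 4.639 → 5
G: 74×117/255 = 8658/255 ≈ 33.953 → 34
B: 249×228/255 = 56772/255 ≈ 222.635 → 223
= RGB(5, 34, 223)


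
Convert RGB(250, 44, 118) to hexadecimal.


R = 250 → FA (hex)
G = 44 → 2C (hex)
B = 118 → 76 (hex)
Hex = #FA2C76


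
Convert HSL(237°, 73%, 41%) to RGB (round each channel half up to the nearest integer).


H=237°, S=0.73, L=0.41
C = (1-|2L-1|)×S = (1-|-0.18|)×0.73 = 0.5986
H' = H/60 = 237/60 ≈ 3.9500; X = C×(1-|H' mod 2 - 1|) = 0.02993
m = L - C/2 = 0.41 - 0.2993 = 0.1107
Sector ⌊H'⌋ = 3 → (R',G',B') = (0.0, 0.02993, 0.5986)
RGB = ((R'+m)×255, (G'+m)×255, (B'+m)×255) = (28.2285, 35.86065, 180.8715)
Round half up → RGB(28, 36, 181)


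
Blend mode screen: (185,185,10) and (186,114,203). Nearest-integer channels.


Screen: C = 255 - (255-A)×(255-B)/255, rounded to nearest integer
R: 255 - (255-185)×(255-186)/255 = 255 - 4830/255 ≈ 255 - 18.941 = 236.059 → 236
G: 255 - (255-185)×(255-114)/255 = 255 - 9870/255 ≈ 255 - 38.706 = 216.294 → 216
B: 255 - (255-10)×(255-203)/255 = 255 - 12740/255 ≈ 255 - 49.961 = 205.039 → 205
= RGB(236, 216, 205)


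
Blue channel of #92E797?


Color: #92E797
R = 92 = 146
G = E7 = 231
B = 97 = 151
Blue = 151


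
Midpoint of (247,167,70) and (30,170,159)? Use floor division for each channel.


Midpoint: each channel = ⌊(C₁+C₂)/2⌋
R: ⌊(247+30)/2⌋ = 138
G: ⌊(167+170)/2⌋ = 168
B: ⌊(70+159)/2⌋ = 114
= RGB(138, 168, 114)


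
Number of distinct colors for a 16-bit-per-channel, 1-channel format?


Total bits = 16 bits/channel × 1 channels = 16 bits
Distinct colors = 2^16
= 65,536 colors


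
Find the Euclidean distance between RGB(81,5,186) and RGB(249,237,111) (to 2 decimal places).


d = √[(R₁-R₂)² + (G₁-G₂)² + (B₁-B₂)²]
d = √[(81-249)² + (5-237)² + (186-111)²]
d = √[28224 + 53824 + 5625]
d = √87673
d ≈ 296.10


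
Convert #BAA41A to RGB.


BA → 186 (R)
A4 → 164 (G)
1A → 26 (B)
= RGB(186, 164, 26)


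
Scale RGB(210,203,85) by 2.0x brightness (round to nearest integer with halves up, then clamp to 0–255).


Multiply each channel by 2.0, round half up, clamp to [0, 255]
R: 210×2.0 = 420 → clamp → 255
G: 203×2.0 = 406 → clamp → 255
B: 85×2.0 = 170
= RGB(255, 255, 170)


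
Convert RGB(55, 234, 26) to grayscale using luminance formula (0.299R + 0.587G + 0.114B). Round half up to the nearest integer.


Gray = 0.299×R + 0.587×G + 0.114×B
Gray = 0.299×55 + 0.587×234 + 0.114×26
Gray = 16.445 + 137.358 + 2.964
Gray = 156.767 → round half up → 157
Gray = 157


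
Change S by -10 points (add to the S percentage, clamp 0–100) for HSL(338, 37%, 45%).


Original S = 37%
Adjustment = -10 percentage points
New S = 37 + (-10) = 27
Clamp to [0, 100] → 27
= HSL(338°, 27%, 45%)


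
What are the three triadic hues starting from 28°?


Triadic: equally spaced at 120° intervals
H1 = 28°
H2 = (28 + 120) mod 360 = 148°
H3 = (28 + 240) mod 360 = 268°
Triadic = 28°, 148°, 268°


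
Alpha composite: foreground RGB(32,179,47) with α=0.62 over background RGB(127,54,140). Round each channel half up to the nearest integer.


C = α×F + (1-α)×B, with 1-α = 0.38
R: 0.62×32 + 0.38×127 = 19.84 + 48.26 = 68.10 → 68
G: 0.62×179 + 0.38×54 = 110.98 + 20.52 = 131.50 → 132
B: 0.62×47 + 0.38×140 = 29.14 + 53.20 = 82.34 → 82
= RGB(68, 132, 82)


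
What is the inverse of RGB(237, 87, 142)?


Invert: (255-R, 255-G, 255-B)
R: 255-237 = 18
G: 255-87 = 168
B: 255-142 = 113
= RGB(18, 168, 113)


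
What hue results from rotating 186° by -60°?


New hue = (H + rotation) mod 360
New hue = (186 -60) mod 360
= 126 mod 360
= 126°


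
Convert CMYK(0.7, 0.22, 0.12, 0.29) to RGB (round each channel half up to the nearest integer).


R = 255 × (1-C) × (1-K) = 255 × 0.30 × 0.71 = 54.315 → 54
G = 255 × (1-M) × (1-K) = 255 × 0.78 × 0.71 = 141.219 → 141
B = 255 × (1-Y) × (1-K) = 255 × 0.88 × 0.71 = 159.324 → 159
= RGB(54, 141, 159)


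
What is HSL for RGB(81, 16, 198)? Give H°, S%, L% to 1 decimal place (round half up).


Normalize: R'=81/255≈0.3176, G'=16/255≈0.0627, B'=198/255≈0.7765
Max=198/255, Min=16/255, Δ=Max-Min=182/255
L = (Max+Min)/2 = (198+16)/510 = 214/510 = 0.41960… → L = 42.0%
L ≤ 0.5 → S = Δ/(Max+Min) = 182/(198+16) = 182/214 = 0.85046… → S = 85.0%
(the 1/255 factors cancel in S and H, so raw channel differences can be used)
Max is B' → H = 60 × ((R-G)/Δ + 4) = 60 × ((81-16)/182 + 4)
  65/182 + 4 = 0.3571… + 4 = 4.3571…
  H = 60 × 4.3571… = 261.428…° → H = 261.4°
= HSL(261.4°, 85.0%, 42.0%)


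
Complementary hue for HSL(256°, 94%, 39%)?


Complement = opposite side of color wheel = hue + 180°
H' = (256 + 180) mod 360 = 76°
S and L unchanged.
= HSL(76°, 94%, 39%)


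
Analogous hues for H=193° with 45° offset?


Base hue: 193°
Left analog: (193 - 45) mod 360 = 148°
Right analog: (193 + 45) mod 360 = 238°
Analogous hues = 148° and 238°


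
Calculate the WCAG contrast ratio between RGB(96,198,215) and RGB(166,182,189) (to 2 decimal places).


Linearize each sRGB channel c=v/255: c/12.92 if c ≤ 0.04045 else ((c+0.055)/1.055)^2.4
L = 0.2126×R_lin + 0.7152×G_lin + 0.0722×B_lin
Color 1 (96,198,215):
  R=96: 96/255≈0.3765 > 0.04045 → ((0.3765+0.055)/1.055)^2.4 ≈ 0.11697
  G=198: 198/255≈0.7765 > 0.04045 → ((0.7765+0.055)/1.055)^2.4 ≈ 0.56471
  B=215: 215/255≈0.8431 > 0.04045 → ((0.8431+0.055)/1.055)^2.4 ≈ 0.67954
  L1 = 0.2126×0.11697 + 0.7152×0.56471 + 0.0722×0.67954 ≈ 0.47781
Color 2 (166,182,189):
  R=166: 166/255≈0.6510 > 0.04045 → ((0.6510+0.055)/1.055)^2.4 ≈ 0.38133
  G=182: 182/255≈0.7137 > 0.04045 → ((0.7137+0.055)/1.055)^2.4 ≈ 0.46778
  B=189: 189/255≈0.7412 > 0.04045 → ((0.7412+0.055)/1.055)^2.4 ≈ 0.50888
  L2 = 0.2126×0.38133 + 0.7152×0.46778 + 0.0722×0.50888 ≈ 0.45237
Lighter = 0.47781, Darker = 0.45237
Ratio = (L_lighter + 0.05) / (L_darker + 0.05)
Ratio = (0.47781 + 0.05) / (0.45237 + 0.05) = 0.52781 / 0.50237 ≈ 1.0506
Ratio ≈ 1.05:1


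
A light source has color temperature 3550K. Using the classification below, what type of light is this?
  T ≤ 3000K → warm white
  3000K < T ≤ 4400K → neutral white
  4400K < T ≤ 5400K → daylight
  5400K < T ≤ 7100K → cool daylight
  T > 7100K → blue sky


Temperature: 3550K
3000K < 3550K ≤ 4400K → neutral white
Classification: neutral white


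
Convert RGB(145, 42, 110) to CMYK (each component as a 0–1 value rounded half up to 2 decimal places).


R'=145/255≈0.5686, G'=42/255≈0.1647, B'=110/255≈0.4314
K = 1 - max(R',G',B') = 1 - 145/255 = 110/255 = 0.43137… → 0.43
(1-R'-K)/(1-K) simplifies to (max-R)/max with max = 145:
C = (145-145)/145 = 0/145 = 0 → 0.00
M = (145-42)/145 = 103/145 = 0.71034… → 0.71
Y = (145-110)/145 = 35/145 = 0.24137… → 0.24
= CMYK(0.00, 0.71, 0.24, 0.43)


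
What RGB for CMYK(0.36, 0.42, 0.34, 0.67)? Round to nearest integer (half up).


R = 255 × (1-C) × (1-K) = 255 × 0.64 × 0.33 = 53.856 → 54
G = 255 × (1-M) × (1-K) = 255 × 0.58 × 0.33 = 48.807 → 49
B = 255 × (1-Y) × (1-K) = 255 × 0.66 × 0.33 = 55.539 → 56
= RGB(54, 49, 56)


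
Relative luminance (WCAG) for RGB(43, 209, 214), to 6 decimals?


Linearize each channel (sRGB transfer function): c = v/255; c_lin = c/12.92 if c ≤ 0.04045, else ((c+0.055)/1.055)^2.4
  R: 43/255 ≈ 0.168627 > 0.04045 → ((0.168627+0.055)/1.055)^2.4 ≈ 0.024158
  G: 209/255 ≈ 0.819608 > 0.04045 → ((0.819608+0.055)/1.055)^2.4 ≈ 0.637597
  B: 214/255 ≈ 0.839216 > 0.04045 → ((0.839216+0.055)/1.055)^2.4 ≈ 0.672443
R_lin = 0.024158, G_lin = 0.637597, B_lin = 0.672443
L = 0.2126×R + 0.7152×G + 0.0722×B
L = 0.2126×0.024158 + 0.7152×0.637597 + 0.0722×0.672443
L ≈ 0.509696


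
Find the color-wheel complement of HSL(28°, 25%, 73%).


Complement = opposite side of color wheel = hue + 180°
H' = (28 + 180) mod 360 = 208°
S and L unchanged.
= HSL(208°, 25%, 73%)


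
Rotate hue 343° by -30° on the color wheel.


New hue = (H + rotation) mod 360
New hue = (343 -30) mod 360
= 313 mod 360
= 313°


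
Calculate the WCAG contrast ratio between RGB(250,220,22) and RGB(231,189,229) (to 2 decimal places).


Linearize each sRGB channel c=v/255: c/12.92 if c ≤ 0.04045 else ((c+0.055)/1.055)^2.4
L = 0.2126×R_lin + 0.7152×G_lin + 0.0722×B_lin
Color 1 (250,220,22):
  R=250: 250/255≈0.9804 > 0.04045 → ((0.9804+0.055)/1.055)^2.4 ≈ 0.95597
  G=220: 220/255≈0.8627 > 0.04045 → ((0.8627+0.055)/1.055)^2.4 ≈ 0.71569
  B=22: 22/255≈0.0863 > 0.04045 → ((0.0863+0.055)/1.055)^2.4 ≈ 0.00802
  L1 = 0.2126×0.95597 + 0.7152×0.71569 + 0.0722×0.00802 ≈ 0.71568
Color 2 (231,189,229):
  R=231: 231/255≈0.9059 > 0.04045 → ((0.9059+0.055)/1.055)^2.4 ≈ 0.79910
  G=189: 189/255≈0.7412 > 0.04045 → ((0.7412+0.055)/1.055)^2.4 ≈ 0.50888
  B=229: 229/255≈0.8980 > 0.04045 → ((0.8980+0.055)/1.055)^2.4 ≈ 0.78354
  L2 = 0.2126×0.79910 + 0.7152×0.50888 + 0.0722×0.78354 ≈ 0.59041
Lighter = 0.71568, Darker = 0.59041
Ratio = (L_lighter + 0.05) / (L_darker + 0.05)
Ratio = (0.71568 + 0.05) / (0.59041 + 0.05) = 0.76568 / 0.64041 ≈ 1.1956
Ratio ≈ 1.20:1


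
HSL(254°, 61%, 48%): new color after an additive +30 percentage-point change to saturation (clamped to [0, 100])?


Original S = 61%
Adjustment = +30 percentage points
New S = 61 + (30) = 91
Clamp to [0, 100] → 91
= HSL(254°, 91%, 48%)


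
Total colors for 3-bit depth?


Colors = 2^bits = 2^3
= 8 colors


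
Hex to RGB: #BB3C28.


BB → 187 (R)
3C → 60 (G)
28 → 40 (B)
= RGB(187, 60, 40)


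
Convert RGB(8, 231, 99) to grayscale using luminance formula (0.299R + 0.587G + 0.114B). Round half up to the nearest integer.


Gray = 0.299×R + 0.587×G + 0.114×B
Gray = 0.299×8 + 0.587×231 + 0.114×99
Gray = 2.392 + 135.597 + 11.286
Gray = 149.275 → round half up → 149
Gray = 149


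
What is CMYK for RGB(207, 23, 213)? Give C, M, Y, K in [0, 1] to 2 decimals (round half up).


R'=207/255≈0.8118, G'=23/255≈0.0902, B'=213/255≈0.8353
K = 1 - max(R',G',B') = 1 - 213/255 = 42/255 = 0.16470… → 0.16
(1-R'-K)/(1-K) simplifies to (max-R)/max with max = 213:
C = (213-207)/213 = 6/213 = 0.02816… → 0.03
M = (213-23)/213 = 190/213 = 0.89201… → 0.89
Y = (213-213)/213 = 0/213 = 0 → 0.00
= CMYK(0.03, 0.89, 0.00, 0.16)


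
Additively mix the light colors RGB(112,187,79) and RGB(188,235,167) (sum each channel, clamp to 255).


Additive: each channel = min(255, C₁+C₂)
R: 112+188 = 300 → 255
G: 187+235 = 422 → 255
B: 79+167 = 246 → 246
= RGB(255, 255, 246)


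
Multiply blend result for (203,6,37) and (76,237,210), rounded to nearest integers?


Multiply: C = A×B/255, rounded to nearest integer
R: 203×76/255 = 15428/255 ≈ 60.502 → 61
G: 6×237/255 = 1422/255 ≈ 5.576 → 6
B: 37×210/255 = 7770/255 ≈ 30.471 → 30
= RGB(61, 6, 30)


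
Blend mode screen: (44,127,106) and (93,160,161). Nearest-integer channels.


Screen: C = 255 - (255-A)×(255-B)/255, rounded to nearest integer
R: 255 - (255-44)×(255-93)/255 = 255 - 34182/255 ≈ 255 - 134.047 = 120.953 → 121
G: 255 - (255-127)×(255-160)/255 = 255 - 12160/255 ≈ 255 - 47.686 = 207.314 → 207
B: 255 - (255-106)×(255-161)/255 = 255 - 14006/255 ≈ 255 - 54.925 = 200.075 → 200
= RGB(121, 207, 200)


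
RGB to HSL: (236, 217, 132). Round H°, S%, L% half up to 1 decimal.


Normalize: R'=236/255≈0.9255, G'=217/255≈0.8510, B'=132/255≈0.5176
Max=236/255, Min=132/255, Δ=Max-Min=104/255
L = (Max+Min)/2 = (236+132)/510 = 368/510 = 0.72156… → L = 72.2%
L > 0.5 → S = Δ/(2-Max-Min) = 104/(510-236-132) = 104/142 = 0.73239… → S = 73.2%
(the 1/255 factors cancel in S and H, so raw channel differences can be used)
Max is R' → H = 60 × (((G-B)/Δ) mod 6) = 60 × (((217-132)/104) mod 6)
  85/104 = 0.8173…
  H = 60 × 0.8173… = 49.038…° → H = 49.0°
= HSL(49.0°, 73.2%, 72.2%)


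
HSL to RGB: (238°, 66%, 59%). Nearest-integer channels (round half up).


H=238°, S=0.66, L=0.59
C = (1-|2L-1|)×S = (1-|0.18|)×0.66 = 0.5412
H' = H/60 = 238/60 ≈ 3.9667; X = C×(1-|H' mod 2 - 1|) = 0.01804
m = L - C/2 = 0.59 - 0.2706 = 0.3194
Sector ⌊H'⌋ = 3 → (R',G',B') = (0.0, 0.01804, 0.5412)
RGB = ((R'+m)×255, (G'+m)×255, (B'+m)×255) = (81.447, 86.0472, 219.453)
Round half up → RGB(81, 86, 219)


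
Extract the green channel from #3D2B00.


Color: #3D2B00
R = 3D = 61
G = 2B = 43
B = 00 = 0
Green = 43


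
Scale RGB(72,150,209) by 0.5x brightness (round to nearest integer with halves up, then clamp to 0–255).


Multiply each channel by 0.5, round half up, clamp to [0, 255]
R: 72×0.5 = 36
G: 150×0.5 = 75
B: 209×0.5 = 104.5 → round → 105
= RGB(36, 75, 105)


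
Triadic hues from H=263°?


Triadic: equally spaced at 120° intervals
H1 = 263°
H2 = (263 + 120) mod 360 = 23°
H3 = (263 + 240) mod 360 = 143°
Triadic = 263°, 23°, 143°


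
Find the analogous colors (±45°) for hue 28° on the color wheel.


Base hue: 28°
Left analog: (28 - 45) mod 360 = 343°
Right analog: (28 + 45) mod 360 = 73°
Analogous hues = 343° and 73°


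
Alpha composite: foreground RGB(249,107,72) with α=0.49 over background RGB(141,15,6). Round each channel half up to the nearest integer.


C = α×F + (1-α)×B, with 1-α = 0.51
R: 0.49×249 + 0.51×141 = 122.01 + 71.91 = 193.92 → 194
G: 0.49×107 + 0.51×15 = 52.43 + 7.65 = 60.08 → 60
B: 0.49×72 + 0.51×6 = 35.28 + 3.06 = 38.34 → 38
= RGB(194, 60, 38)


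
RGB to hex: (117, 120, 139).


R = 117 → 75 (hex)
G = 120 → 78 (hex)
B = 139 → 8B (hex)
Hex = #75788B


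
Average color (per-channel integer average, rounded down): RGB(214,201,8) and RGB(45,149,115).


Midpoint: each channel = ⌊(C₁+C₂)/2⌋
R: ⌊(214+45)/2⌋ = 129
G: ⌊(201+149)/2⌋ = 175
B: ⌊(8+115)/2⌋ = 61
= RGB(129, 175, 61)


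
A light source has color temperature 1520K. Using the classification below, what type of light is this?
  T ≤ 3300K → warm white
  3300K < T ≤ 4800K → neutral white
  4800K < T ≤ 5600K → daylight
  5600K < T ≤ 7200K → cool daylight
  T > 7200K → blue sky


Temperature: 1520K
1520K ≤ 3300K → warm white
Classification: warm white


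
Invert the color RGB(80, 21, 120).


Invert: (255-R, 255-G, 255-B)
R: 255-80 = 175
G: 255-21 = 234
B: 255-120 = 135
= RGB(175, 234, 135)


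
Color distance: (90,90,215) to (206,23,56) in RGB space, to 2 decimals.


d = √[(R₁-R₂)² + (G₁-G₂)² + (B₁-B₂)²]
d = √[(90-206)² + (90-23)² + (215-56)²]
d = √[13456 + 4489 + 25281]
d = √43226
d ≈ 207.91


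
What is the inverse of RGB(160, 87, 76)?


Invert: (255-R, 255-G, 255-B)
R: 255-160 = 95
G: 255-87 = 168
B: 255-76 = 179
= RGB(95, 168, 179)


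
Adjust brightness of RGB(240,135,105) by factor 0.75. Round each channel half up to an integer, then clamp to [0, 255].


Multiply each channel by 0.75, round half up, clamp to [0, 255]
R: 240×0.75 = 180
G: 135×0.75 = 101.25 → round → 101
B: 105×0.75 = 78.75 → round → 79
= RGB(180, 101, 79)


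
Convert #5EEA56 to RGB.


5E → 94 (R)
EA → 234 (G)
56 → 86 (B)
= RGB(94, 234, 86)


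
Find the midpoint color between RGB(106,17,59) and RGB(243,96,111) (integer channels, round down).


Midpoint: each channel = ⌊(C₁+C₂)/2⌋
R: ⌊(106+243)/2⌋ = 174
G: ⌊(17+96)/2⌋ = 56
B: ⌊(59+111)/2⌋ = 85
= RGB(174, 56, 85)


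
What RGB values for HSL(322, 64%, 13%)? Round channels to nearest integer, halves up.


H=322°, S=0.64, L=0.13
C = (1-|2L-1|)×S = (1-|-0.74|)×0.64 = 0.1664
H' = H/60 = 322/60 ≈ 5.3667; X = C×(1-|H' mod 2 - 1|) ≈ 0.1054
m = L - C/2 = 0.13 - 0.0832 = 0.0468
Sector ⌊H'⌋ = 5 → (R',G',B') = (0.1664, 0.0, ≈0.1054)
RGB = ((R'+m)×255, (G'+m)×255, (B'+m)×255) = (54.366, 11.934, 38.8076)
Round half up → RGB(54, 12, 39)


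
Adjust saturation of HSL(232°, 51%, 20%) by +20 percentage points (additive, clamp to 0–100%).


Original S = 51%
Adjustment = +20 percentage points
New S = 51 + (20) = 71
Clamp to [0, 100] → 71
= HSL(232°, 71%, 20%)


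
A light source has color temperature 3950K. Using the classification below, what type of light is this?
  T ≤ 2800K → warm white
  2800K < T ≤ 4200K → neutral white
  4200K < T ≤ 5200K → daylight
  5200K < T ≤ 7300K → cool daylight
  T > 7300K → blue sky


Temperature: 3950K
2800K < 3950K ≤ 4200K → neutral white
Classification: neutral white


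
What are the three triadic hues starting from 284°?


Triadic: equally spaced at 120° intervals
H1 = 284°
H2 = (284 + 120) mod 360 = 44°
H3 = (284 + 240) mod 360 = 164°
Triadic = 284°, 44°, 164°


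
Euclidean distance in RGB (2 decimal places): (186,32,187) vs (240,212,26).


d = √[(R₁-R₂)² + (G₁-G₂)² + (B₁-B₂)²]
d = √[(186-240)² + (32-212)² + (187-26)²]
d = √[2916 + 32400 + 25921]
d = √61237
d ≈ 247.46


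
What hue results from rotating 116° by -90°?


New hue = (H + rotation) mod 360
New hue = (116 -90) mod 360
= 26 mod 360
= 26°


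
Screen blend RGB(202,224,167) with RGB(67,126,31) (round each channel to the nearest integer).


Screen: C = 255 - (255-A)×(255-B)/255, rounded to nearest integer
R: 255 - (255-202)×(255-67)/255 = 255 - 9964/255 ≈ 255 - 39.075 = 215.925 → 216
G: 255 - (255-224)×(255-126)/255 = 255 - 3999/255 ≈ 255 - 15.682 = 239.318 → 239
B: 255 - (255-167)×(255-31)/255 = 255 - 19712/255 ≈ 255 - 77.302 = 177.698 → 178
= RGB(216, 239, 178)


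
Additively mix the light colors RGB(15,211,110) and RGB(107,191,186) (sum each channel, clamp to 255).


Additive: each channel = min(255, C₁+C₂)
R: 15+107 = 122 → 122
G: 211+191 = 402 → 255
B: 110+186 = 296 → 255
= RGB(122, 255, 255)


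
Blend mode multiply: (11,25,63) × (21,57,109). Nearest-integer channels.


Multiply: C = A×B/255, rounded to nearest integer
R: 11×21/255 = 231/255 ≈ 0.906 → 1
G: 25×57/255 = 1425/255 ≈ 5.588 → 6
B: 63×109/255 = 6867/255 ≈ 26.929 → 27
= RGB(1, 6, 27)


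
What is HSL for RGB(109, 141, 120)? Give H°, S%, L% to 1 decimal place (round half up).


Normalize: R'=109/255≈0.4275, G'=141/255≈0.5529, B'=120/255≈0.4706
Max=141/255, Min=109/255, Δ=Max-Min=32/255
L = (Max+Min)/2 = (141+109)/510 = 250/510 = 0.49019… → L = 49.0%
L ≤ 0.5 → S = Δ/(Max+Min) = 32/(141+109) = 32/250 = 0.128 → S = 12.8%
(the 1/255 factors cancel in S and H, so raw channel differences can be used)
Max is G' → H = 60 × ((B-R)/Δ + 2) = 60 × ((120-109)/32 + 2)
  11/32 + 2 = 0.3437… + 2 = 2.3437…
  H = 60 × 2.3437… = 140.625° → H = 140.6°
= HSL(140.6°, 12.8%, 49.0%)


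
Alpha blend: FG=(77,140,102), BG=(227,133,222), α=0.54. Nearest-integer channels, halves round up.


C = α×F + (1-α)×B, with 1-α = 0.46
R: 0.54×77 + 0.46×227 = 41.58 + 104.42 = 146.00 → 146
G: 0.54×140 + 0.46×133 = 75.60 + 61.18 = 136.78 → 137
B: 0.54×102 + 0.46×222 = 55.08 + 102.12 = 157.20 → 157
= RGB(146, 137, 157)


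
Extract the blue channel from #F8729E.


Color: #F8729E
R = F8 = 248
G = 72 = 114
B = 9E = 158
Blue = 158


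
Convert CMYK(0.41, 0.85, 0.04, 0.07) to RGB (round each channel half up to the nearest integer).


R = 255 × (1-C) × (1-K) = 255 × 0.59 × 0.93 = 139.9185 → 140
G = 255 × (1-M) × (1-K) = 255 × 0.15 × 0.93 = 35.5725 → 36
B = 255 × (1-Y) × (1-K) = 255 × 0.96 × 0.93 = 227.664 → 228
= RGB(140, 36, 228)


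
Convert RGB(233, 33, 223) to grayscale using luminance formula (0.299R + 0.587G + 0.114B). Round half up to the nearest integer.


Gray = 0.299×R + 0.587×G + 0.114×B
Gray = 0.299×233 + 0.587×33 + 0.114×223
Gray = 69.667 + 19.371 + 25.422
Gray = 114.460 → round half up → 114
Gray = 114


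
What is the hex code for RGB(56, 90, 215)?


R = 56 → 38 (hex)
G = 90 → 5A (hex)
B = 215 → D7 (hex)
Hex = #385AD7


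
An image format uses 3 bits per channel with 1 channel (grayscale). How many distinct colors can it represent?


Total bits = 3 bits/channel × 1 channels = 3 bits
Distinct colors = 2^3
= 8 colors


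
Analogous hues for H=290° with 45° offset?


Base hue: 290°
Left analog: (290 - 45) mod 360 = 245°
Right analog: (290 + 45) mod 360 = 335°
Analogous hues = 245° and 335°


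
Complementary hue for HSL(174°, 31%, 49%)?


Complement = opposite side of color wheel = hue + 180°
H' = (174 + 180) mod 360 = 354°
S and L unchanged.
= HSL(354°, 31%, 49%)


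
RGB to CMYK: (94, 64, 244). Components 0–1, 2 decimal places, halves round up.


R'=94/255≈0.3686, G'=64/255≈0.2510, B'=244/255≈0.9569
K = 1 - max(R',G',B') = 1 - 244/255 = 11/255 = 0.04313… → 0.04
(1-R'-K)/(1-K) simplifies to (max-R)/max with max = 244:
C = (244-94)/244 = 150/244 = 0.61475… → 0.61
M = (244-64)/244 = 180/244 = 0.73770… → 0.74
Y = (244-244)/244 = 0/244 = 0 → 0.00
= CMYK(0.61, 0.74, 0.00, 0.04)


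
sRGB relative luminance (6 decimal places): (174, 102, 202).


Linearize each channel (sRGB transfer function): c = v/255; c_lin = c/12.92 if c ≤ 0.04045, else ((c+0.055)/1.055)^2.4
  R: 174/255 ≈ 0.682353 > 0.04045 → ((0.682353+0.055)/1.055)^2.4 ≈ 0.423268
  G: 102/255 ≈ 0.400000 > 0.04045 → ((0.400000+0.055)/1.055)^2.4 ≈ 0.132868
  B: 202/255 ≈ 0.792157 > 0.04045 → ((0.792157+0.055)/1.055)^2.4 ≈ 0.590619
R_lin = 0.423268, G_lin = 0.132868, B_lin = 0.590619
L = 0.2126×R + 0.7152×G + 0.0722×B
L = 0.2126×0.423268 + 0.7152×0.132868 + 0.0722×0.590619
L ≈ 0.227657


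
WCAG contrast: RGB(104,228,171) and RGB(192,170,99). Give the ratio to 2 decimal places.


Linearize each sRGB channel c=v/255: c/12.92 if c ≤ 0.04045 else ((c+0.055)/1.055)^2.4
L = 0.2126×R_lin + 0.7152×G_lin + 0.0722×B_lin
Color 1 (104,228,171):
  R=104: 104/255≈0.4078 > 0.04045 → ((0.4078+0.055)/1.055)^2.4 ≈ 0.13843
  G=228: 228/255≈0.8941 > 0.04045 → ((0.8941+0.055)/1.055)^2.4 ≈ 0.77582
  B=171: 171/255≈0.6706 > 0.04045 → ((0.6706+0.055)/1.055)^2.4 ≈ 0.40724
  L1 = 0.2126×0.13843 + 0.7152×0.77582 + 0.0722×0.40724 ≈ 0.61370
Color 2 (192,170,99):
  R=192: 192/255≈0.7529 > 0.04045 → ((0.7529+0.055)/1.055)^2.4 ≈ 0.52712
  G=170: 170/255≈0.6667 > 0.04045 → ((0.6667+0.055)/1.055)^2.4 ≈ 0.40198
  B=99: 99/255≈0.3882 > 0.04045 → ((0.3882+0.055)/1.055)^2.4 ≈ 0.12477
  L2 = 0.2126×0.52712 + 0.7152×0.40198 + 0.0722×0.12477 ≈ 0.40857
Lighter = 0.61370, Darker = 0.40857
Ratio = (L_lighter + 0.05) / (L_darker + 0.05)
Ratio = (0.61370 + 0.05) / (0.40857 + 0.05) = 0.66370 / 0.45857 ≈ 1.4473
Ratio ≈ 1.45:1
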